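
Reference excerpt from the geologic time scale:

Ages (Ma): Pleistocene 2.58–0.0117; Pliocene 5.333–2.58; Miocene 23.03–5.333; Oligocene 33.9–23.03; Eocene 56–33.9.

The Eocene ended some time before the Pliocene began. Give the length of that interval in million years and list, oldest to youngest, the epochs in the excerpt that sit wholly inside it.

28.567 million years; Oligocene, Miocene

The Eocene closes at 33.9 Ma and the Pliocene opens at 5.333 Ma, so the interval is 33.9 − 5.333 = 28.567 Myr.
An epoch fits inside if it starts at or after 33.9 Ma and ends at or before 5.333 Ma; oldest first that gives Oligocene, Miocene.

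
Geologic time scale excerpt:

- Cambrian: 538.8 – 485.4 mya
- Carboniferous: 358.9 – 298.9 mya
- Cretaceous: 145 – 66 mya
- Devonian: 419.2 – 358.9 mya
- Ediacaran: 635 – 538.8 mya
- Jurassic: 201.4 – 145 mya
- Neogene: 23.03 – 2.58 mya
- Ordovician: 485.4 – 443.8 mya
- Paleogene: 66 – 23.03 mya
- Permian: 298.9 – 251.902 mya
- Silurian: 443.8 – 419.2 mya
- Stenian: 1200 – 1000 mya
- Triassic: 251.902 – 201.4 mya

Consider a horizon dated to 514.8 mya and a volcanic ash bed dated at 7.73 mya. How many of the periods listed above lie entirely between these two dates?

9

The older date is 514.8 Ma and the younger is 7.73 Ma.
Periods with start < 514.8 and end > 7.73 Ma: Ordovician (485.4–443.8), Silurian (443.8–419.2), Devonian (419.2–358.9), Carboniferous (358.9–298.9), Permian (298.9–251.902), Triassic (251.902–201.4), Jurassic (201.4–145), Cretaceous (145–66), Paleogene (66–23.03).
That is 9 complete periods.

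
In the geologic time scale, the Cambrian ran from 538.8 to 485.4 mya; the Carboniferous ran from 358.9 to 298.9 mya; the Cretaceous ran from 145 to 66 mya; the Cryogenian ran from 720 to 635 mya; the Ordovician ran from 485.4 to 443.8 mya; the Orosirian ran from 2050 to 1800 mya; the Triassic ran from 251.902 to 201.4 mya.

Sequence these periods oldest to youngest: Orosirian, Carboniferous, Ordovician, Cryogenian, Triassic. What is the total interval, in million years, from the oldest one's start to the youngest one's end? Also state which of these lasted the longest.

Start ages (Ma): Orosirian 2050, Cryogenian 720, Ordovician 485.4, Carboniferous 358.9, Triassic 251.902.
Ordered oldest to youngest: Orosirian, Cryogenian, Ordovician, Carboniferous, Triassic.
Span = 2050 − 201.4 = 1848.6 Myr.
Durations: Cryogenian 85, Carboniferous 60, Ordovician 41.6, Orosirian 250, Triassic 50.502 → longest is Orosirian (250 Myr).

Orosirian, Cryogenian, Ordovician, Carboniferous, Triassic; total span 1848.6 Myr; longest is Orosirian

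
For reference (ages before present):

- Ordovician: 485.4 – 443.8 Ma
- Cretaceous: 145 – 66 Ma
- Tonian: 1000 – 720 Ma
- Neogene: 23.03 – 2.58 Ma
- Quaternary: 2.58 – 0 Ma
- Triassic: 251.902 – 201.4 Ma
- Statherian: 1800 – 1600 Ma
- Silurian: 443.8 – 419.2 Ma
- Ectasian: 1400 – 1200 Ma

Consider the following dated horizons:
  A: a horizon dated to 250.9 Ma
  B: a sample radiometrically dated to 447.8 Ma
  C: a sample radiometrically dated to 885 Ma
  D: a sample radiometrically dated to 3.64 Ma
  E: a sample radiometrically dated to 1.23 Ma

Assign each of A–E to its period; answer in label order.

Match each age against the start–end ranges in the excerpt: A = 250.9 Ma → Triassic (251.902–201.4); B = 447.8 Ma → Ordovician (485.4–443.8); C = 885 Ma → Tonian (1000–720); D = 3.64 Ma → Neogene (23.03–2.58); E = 1.23 Ma → Quaternary (2.58–0).

A — Triassic; B — Ordovician; C — Tonian; D — Neogene; E — Quaternary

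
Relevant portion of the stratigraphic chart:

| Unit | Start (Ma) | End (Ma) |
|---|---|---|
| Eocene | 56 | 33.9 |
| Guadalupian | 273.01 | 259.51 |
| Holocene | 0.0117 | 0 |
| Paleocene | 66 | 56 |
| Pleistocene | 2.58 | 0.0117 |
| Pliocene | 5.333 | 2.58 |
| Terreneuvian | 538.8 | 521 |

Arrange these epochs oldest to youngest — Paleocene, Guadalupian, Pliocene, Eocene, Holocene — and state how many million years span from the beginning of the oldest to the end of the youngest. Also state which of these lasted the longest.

Guadalupian → Paleocene → Eocene → Pliocene → Holocene; total span 273.01 Myr; longest is Eocene

From the excerpt: Paleocene 66–56; Guadalupian 273.01–259.51; Pliocene 5.333–2.58; Eocene 56–33.9; Holocene 0.0117–0 (Ma).
Larger Ma is earlier, so the oldest is Guadalupian and the youngest is Holocene; oldest to youngest: Guadalupian, Paleocene, Eocene, Pliocene, Holocene.
Oldest start 273.01 minus youngest end 0 gives 273.01 Myr overall.
Individual lengths (start − end): Holocene 0.0117; Eocene 22.1; Pliocene 2.753; Paleocene 10; Guadalupian 13.5. The largest is Eocene at 22.1 Myr.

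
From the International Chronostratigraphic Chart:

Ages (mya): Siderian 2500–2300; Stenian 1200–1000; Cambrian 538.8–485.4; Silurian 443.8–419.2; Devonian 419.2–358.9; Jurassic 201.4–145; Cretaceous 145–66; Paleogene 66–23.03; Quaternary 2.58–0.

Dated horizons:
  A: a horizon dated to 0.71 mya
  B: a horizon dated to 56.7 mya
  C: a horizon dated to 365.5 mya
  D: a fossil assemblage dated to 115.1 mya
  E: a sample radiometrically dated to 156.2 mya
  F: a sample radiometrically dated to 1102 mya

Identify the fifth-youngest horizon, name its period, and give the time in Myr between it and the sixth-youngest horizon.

Sorted youngest-first by Ma: A (0.71), B (56.7), D (115.1), E (156.2), C (365.5), F (1102).
The fifth youngest is C at 365.5 Ma, which lies in 419.2–358.9 Ma: the Devonian.
The sixth youngest is F at 1102 Ma; separation = |365.5 − 1102| = 736.5 Myr.

C, in the Devonian; 736.5 million years to F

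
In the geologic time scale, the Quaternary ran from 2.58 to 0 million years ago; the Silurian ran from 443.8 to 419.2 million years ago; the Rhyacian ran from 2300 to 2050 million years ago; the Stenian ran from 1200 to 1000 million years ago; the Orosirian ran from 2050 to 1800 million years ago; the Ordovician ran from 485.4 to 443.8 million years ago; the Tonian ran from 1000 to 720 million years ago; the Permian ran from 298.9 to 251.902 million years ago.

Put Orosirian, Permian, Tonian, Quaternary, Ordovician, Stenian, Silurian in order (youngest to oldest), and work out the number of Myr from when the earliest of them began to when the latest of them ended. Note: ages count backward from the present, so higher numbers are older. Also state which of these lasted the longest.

Quaternary → Permian → Silurian → Ordovician → Tonian → Stenian → Orosirian; total span 2050 Myr; longest is Tonian

From the excerpt: Orosirian 2050–1800; Permian 298.9–251.902; Tonian 1000–720; Quaternary 2.58–0; Ordovician 485.4–443.8; Stenian 1200–1000; Silurian 443.8–419.2 (Ma).
Larger Ma is earlier, so the oldest is Orosirian and the youngest is Quaternary; youngest to oldest: Quaternary, Permian, Silurian, Ordovician, Tonian, Stenian, Orosirian.
Oldest start 2050 minus youngest end 0 gives 2050 Myr overall.
Individual lengths (start − end): Silurian 24.6; Tonian 280; Stenian 200; Ordovician 41.6; Quaternary 2.58; Permian 46.998; Orosirian 250. The largest is Tonian at 280 Myr.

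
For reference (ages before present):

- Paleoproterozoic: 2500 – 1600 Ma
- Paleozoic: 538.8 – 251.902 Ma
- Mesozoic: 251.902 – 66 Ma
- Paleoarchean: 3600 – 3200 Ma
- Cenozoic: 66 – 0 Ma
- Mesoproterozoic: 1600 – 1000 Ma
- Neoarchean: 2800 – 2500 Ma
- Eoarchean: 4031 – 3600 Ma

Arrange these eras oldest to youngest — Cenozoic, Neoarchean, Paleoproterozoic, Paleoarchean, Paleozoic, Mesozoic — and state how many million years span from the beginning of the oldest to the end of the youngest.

Start ages (Ma): Paleoarchean 3600, Neoarchean 2800, Paleoproterozoic 2500, Paleozoic 538.8, Mesozoic 251.902, Cenozoic 66.
Ordered oldest to youngest: Paleoarchean, Neoarchean, Paleoproterozoic, Paleozoic, Mesozoic, Cenozoic.
Span = 3600 − 0 = 3600 Myr.

Paleoarchean, Neoarchean, Paleoproterozoic, Paleozoic, Mesozoic, Cenozoic; total span 3600 Myr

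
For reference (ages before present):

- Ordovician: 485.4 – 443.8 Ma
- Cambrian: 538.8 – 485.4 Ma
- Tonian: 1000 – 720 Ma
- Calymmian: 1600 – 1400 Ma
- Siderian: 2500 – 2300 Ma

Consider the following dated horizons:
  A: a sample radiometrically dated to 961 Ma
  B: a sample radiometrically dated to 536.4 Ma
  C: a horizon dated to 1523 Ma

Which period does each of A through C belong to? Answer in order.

A — Tonian; B — Cambrian; C — Calymmian

Match each age against the start–end ranges in the excerpt: A = 961 Ma → Tonian (1000–720); B = 536.4 Ma → Cambrian (538.8–485.4); C = 1523 Ma → Calymmian (1600–1400).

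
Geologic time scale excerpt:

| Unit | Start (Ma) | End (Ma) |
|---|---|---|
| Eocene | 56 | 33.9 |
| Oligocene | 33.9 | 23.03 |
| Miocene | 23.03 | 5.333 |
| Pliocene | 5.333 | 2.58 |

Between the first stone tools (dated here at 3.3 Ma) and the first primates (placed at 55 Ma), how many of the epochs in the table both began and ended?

The older date is 55 Ma and the younger is 3.3 Ma.
Epochs with start < 55 and end > 3.3 Ma: Oligocene (33.9–23.03), Miocene (23.03–5.333).
That is 2 complete epochs.

2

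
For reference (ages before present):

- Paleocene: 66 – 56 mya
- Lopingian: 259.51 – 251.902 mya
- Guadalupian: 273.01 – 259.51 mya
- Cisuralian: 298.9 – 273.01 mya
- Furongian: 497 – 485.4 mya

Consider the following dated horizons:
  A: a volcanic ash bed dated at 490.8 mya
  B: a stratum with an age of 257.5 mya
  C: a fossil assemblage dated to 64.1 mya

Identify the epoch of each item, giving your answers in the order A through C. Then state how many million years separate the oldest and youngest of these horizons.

A — Furongian; B — Lopingian; C — Paleocene; span 426.7 million years

Match each age against the start–end ranges in the excerpt: A = 490.8 Ma → Furongian (497–485.4); B = 257.5 Ma → Lopingian (259.51–251.902); C = 64.1 Ma → Paleocene (66–56).
The largest age is 490.8 Ma and the smallest is 64.1 Ma; their difference is 426.7 Myr.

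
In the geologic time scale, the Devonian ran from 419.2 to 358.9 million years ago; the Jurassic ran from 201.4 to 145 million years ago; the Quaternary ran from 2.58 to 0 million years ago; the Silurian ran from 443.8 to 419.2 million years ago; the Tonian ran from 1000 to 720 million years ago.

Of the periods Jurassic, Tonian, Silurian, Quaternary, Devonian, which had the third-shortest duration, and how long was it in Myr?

Jurassic, 56.4 million years

Start − end for each: Jurassic 201.4 − 145 = 56.4; Tonian 1000 − 720 = 280; Silurian 443.8 − 419.2 = 24.6; Quaternary 2.58 − 0 = 2.58; Devonian 419.2 − 358.9 = 60.3.
Ranking these from shortest: Quaternary < Silurian < Jurassic < Devonian < Tonian.
Position 3 in that ranking is Jurassic, which lasted 56.4 Myr.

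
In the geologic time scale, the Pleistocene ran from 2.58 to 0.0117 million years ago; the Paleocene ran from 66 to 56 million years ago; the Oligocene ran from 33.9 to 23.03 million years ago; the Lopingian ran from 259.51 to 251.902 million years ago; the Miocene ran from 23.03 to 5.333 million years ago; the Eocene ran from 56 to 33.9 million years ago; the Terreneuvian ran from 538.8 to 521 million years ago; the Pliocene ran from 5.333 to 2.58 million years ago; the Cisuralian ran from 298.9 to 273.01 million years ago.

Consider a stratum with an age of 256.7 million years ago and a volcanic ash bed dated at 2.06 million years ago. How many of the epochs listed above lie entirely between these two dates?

256.7 Ma sits inside the Lopingian (259.51–251.902) and 2.06 Ma inside the Pleistocene (2.58–0.0117); neither of those is wholly between the two dates.
The listed epochs lying completely between them are Paleocene, Eocene, Oligocene, Miocene, Pliocene — 5 in all.

5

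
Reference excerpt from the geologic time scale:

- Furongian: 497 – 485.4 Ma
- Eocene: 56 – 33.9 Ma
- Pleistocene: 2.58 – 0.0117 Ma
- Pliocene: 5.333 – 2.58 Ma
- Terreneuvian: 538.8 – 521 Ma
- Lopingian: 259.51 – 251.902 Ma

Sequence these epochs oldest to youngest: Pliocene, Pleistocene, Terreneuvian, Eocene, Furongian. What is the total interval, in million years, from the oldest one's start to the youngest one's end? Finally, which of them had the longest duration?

Terreneuvian → Furongian → Eocene → Pliocene → Pleistocene; total span 538.7883 Myr; longest is Eocene

From the excerpt: Pliocene 5.333–2.58; Pleistocene 2.58–0.0117; Terreneuvian 538.8–521; Eocene 56–33.9; Furongian 497–485.4 (Ma).
Larger Ma is earlier, so the oldest is Terreneuvian and the youngest is Pleistocene; oldest to youngest: Terreneuvian, Furongian, Eocene, Pliocene, Pleistocene.
Oldest start 538.8 minus youngest end 0.0117 gives 538.7883 Myr overall.
Individual lengths (start − end): Terreneuvian 17.8; Pliocene 2.753; Eocene 22.1; Furongian 11.6; Pleistocene 2.5683. The largest is Eocene at 22.1 Myr.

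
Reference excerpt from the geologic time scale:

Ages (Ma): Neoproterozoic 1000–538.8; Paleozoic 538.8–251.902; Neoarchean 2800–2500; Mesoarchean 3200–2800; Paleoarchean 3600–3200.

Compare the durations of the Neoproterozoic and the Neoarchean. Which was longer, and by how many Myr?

Neoproterozoic, by 161.2 million years

Neoproterozoic: 1000 − 538.8 = 461.2 Myr.
Neoarchean: 2800 − 2500 = 300 Myr.
Difference: 461.2 − 300 = 161.2 Myr, so the Neoproterozoic was longer.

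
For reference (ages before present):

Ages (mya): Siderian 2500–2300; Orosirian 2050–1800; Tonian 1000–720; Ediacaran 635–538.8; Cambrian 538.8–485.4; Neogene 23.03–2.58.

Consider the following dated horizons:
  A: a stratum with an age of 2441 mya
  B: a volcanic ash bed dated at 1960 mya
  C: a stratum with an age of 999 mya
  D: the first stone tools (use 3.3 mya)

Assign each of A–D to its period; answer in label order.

A — Siderian; B — Orosirian; C — Tonian; D — Neogene

Match each age against the start–end ranges in the excerpt: A = 2441 Ma → Siderian (2500–2300); B = 1960 Ma → Orosirian (2050–1800); C = 999 Ma → Tonian (1000–720); D = 3.3 Ma → Neogene (23.03–2.58).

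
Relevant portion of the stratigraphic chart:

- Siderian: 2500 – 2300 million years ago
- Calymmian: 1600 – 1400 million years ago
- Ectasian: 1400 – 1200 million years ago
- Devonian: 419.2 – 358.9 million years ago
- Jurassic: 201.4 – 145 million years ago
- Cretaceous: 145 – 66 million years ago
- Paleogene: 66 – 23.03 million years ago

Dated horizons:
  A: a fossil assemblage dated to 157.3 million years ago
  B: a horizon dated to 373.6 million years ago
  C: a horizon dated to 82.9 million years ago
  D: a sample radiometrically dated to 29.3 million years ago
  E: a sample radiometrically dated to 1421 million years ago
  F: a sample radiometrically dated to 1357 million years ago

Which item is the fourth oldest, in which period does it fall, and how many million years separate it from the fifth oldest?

Sorted oldest-first by Ma: E (1421), F (1357), B (373.6), A (157.3), C (82.9), D (29.3).
The fourth oldest is A at 157.3 Ma, which lies in 201.4–145 Ma: the Jurassic.
The fifth oldest is C at 82.9 Ma; separation = |157.3 − 82.9| = 74.4 Myr.

A, in the Jurassic; 74.4 million years to C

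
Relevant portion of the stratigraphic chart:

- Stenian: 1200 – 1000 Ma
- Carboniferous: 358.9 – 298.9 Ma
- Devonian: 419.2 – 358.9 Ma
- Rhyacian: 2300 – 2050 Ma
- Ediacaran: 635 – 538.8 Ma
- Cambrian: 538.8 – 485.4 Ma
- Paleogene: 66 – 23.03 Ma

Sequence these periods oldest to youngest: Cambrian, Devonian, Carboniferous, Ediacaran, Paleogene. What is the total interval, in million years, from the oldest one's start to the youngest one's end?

From the excerpt: Cambrian 538.8–485.4; Devonian 419.2–358.9; Carboniferous 358.9–298.9; Ediacaran 635–538.8; Paleogene 66–23.03 (Ma).
Larger Ma is earlier, so the oldest is Ediacaran and the youngest is Paleogene; oldest to youngest: Ediacaran, Cambrian, Devonian, Carboniferous, Paleogene.
Oldest start 635 minus youngest end 23.03 gives 611.97 Myr overall.

Ediacaran → Cambrian → Devonian → Carboniferous → Paleogene; total span 611.97 Myr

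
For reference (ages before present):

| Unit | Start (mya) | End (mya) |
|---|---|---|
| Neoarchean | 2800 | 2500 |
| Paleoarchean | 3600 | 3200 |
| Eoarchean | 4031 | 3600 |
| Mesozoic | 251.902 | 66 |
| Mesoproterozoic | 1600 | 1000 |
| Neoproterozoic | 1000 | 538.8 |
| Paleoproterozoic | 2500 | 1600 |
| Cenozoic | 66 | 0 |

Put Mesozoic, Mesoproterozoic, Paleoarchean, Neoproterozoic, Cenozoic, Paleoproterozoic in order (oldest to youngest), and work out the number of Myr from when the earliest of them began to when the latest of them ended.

Paleoarchean → Paleoproterozoic → Mesoproterozoic → Neoproterozoic → Mesozoic → Cenozoic; total span 3600 Myr

From the excerpt: Mesozoic 251.902–66; Mesoproterozoic 1600–1000; Paleoarchean 3600–3200; Neoproterozoic 1000–538.8; Cenozoic 66–0; Paleoproterozoic 2500–1600 (Ma).
Larger Ma is earlier, so the oldest is Paleoarchean and the youngest is Cenozoic; oldest to youngest: Paleoarchean, Paleoproterozoic, Mesoproterozoic, Neoproterozoic, Mesozoic, Cenozoic.
Oldest start 3600 minus youngest end 0 gives 3600 Myr overall.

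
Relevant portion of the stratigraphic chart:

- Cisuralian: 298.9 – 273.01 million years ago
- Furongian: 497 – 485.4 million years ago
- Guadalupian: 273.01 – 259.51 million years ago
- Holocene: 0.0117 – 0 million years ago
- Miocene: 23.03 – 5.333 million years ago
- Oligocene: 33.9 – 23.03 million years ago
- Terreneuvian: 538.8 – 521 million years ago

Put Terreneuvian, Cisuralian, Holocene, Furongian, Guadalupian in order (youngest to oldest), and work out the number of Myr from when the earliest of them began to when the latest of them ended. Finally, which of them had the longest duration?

From the excerpt: Terreneuvian 538.8–521; Cisuralian 298.9–273.01; Holocene 0.0117–0; Furongian 497–485.4; Guadalupian 273.01–259.51 (Ma).
Larger Ma is earlier, so the oldest is Terreneuvian and the youngest is Holocene; youngest to oldest: Holocene, Guadalupian, Cisuralian, Furongian, Terreneuvian.
Oldest start 538.8 minus youngest end 0 gives 538.8 Myr overall.
Individual lengths (start − end): Guadalupian 13.5; Terreneuvian 17.8; Holocene 0.0117; Cisuralian 25.89; Furongian 11.6. The largest is Cisuralian at 25.89 Myr.

Holocene → Guadalupian → Cisuralian → Furongian → Terreneuvian; total span 538.8 Myr; longest is Cisuralian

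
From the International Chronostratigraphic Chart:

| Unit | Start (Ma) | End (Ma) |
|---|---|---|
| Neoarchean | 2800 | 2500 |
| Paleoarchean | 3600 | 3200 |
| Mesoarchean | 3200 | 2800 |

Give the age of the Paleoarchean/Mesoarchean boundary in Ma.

The Paleoarchean ends and the Mesoarchean begins at 3200 Ma.

3200 Ma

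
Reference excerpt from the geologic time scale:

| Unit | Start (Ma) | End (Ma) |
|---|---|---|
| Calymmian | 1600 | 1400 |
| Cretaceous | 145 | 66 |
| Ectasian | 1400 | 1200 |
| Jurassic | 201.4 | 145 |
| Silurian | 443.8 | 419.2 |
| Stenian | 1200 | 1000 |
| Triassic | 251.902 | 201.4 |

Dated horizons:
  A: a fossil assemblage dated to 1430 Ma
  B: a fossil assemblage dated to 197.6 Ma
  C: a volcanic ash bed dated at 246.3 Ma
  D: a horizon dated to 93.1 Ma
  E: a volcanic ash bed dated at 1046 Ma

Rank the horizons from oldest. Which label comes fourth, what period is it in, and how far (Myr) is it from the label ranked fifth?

B, in the Jurassic; 104.5 million years to D

Larger Ma means older, so oldest first: A 1430 > E 1046 > C 246.3 > B 197.6 > D 93.1.
Counting 4 along gives B (197.6 Ma); the excerpt puts that inside the Jurassic, 201.4–145 Ma.
Next in line is D (93.1 Ma), and 197.6 − 93.1 = 104.5 Myr.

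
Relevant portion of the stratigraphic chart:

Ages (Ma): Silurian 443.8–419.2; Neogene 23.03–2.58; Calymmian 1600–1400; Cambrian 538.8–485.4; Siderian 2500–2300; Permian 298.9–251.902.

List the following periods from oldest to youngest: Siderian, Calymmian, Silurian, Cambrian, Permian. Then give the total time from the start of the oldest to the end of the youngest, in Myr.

Siderian, Calymmian, Cambrian, Silurian, Permian; total span 2248.098 Myr

Start ages (Ma): Siderian 2500, Calymmian 1600, Cambrian 538.8, Silurian 443.8, Permian 298.9.
Ordered oldest to youngest: Siderian, Calymmian, Cambrian, Silurian, Permian.
Span = 2500 − 251.902 = 2248.098 Myr.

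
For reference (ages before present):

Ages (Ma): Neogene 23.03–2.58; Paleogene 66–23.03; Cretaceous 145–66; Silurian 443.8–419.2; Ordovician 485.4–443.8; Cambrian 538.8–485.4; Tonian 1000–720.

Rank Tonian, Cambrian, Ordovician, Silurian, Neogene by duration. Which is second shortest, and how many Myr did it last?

Start − end for each: Tonian 1000 − 720 = 280; Cambrian 538.8 − 485.4 = 53.4; Ordovician 485.4 − 443.8 = 41.6; Silurian 443.8 − 419.2 = 24.6; Neogene 23.03 − 2.58 = 20.45.
Ranking these from shortest: Neogene < Silurian < Ordovician < Cambrian < Tonian.
Position 2 in that ranking is Silurian, which lasted 24.6 Myr.

Silurian, 24.6 million years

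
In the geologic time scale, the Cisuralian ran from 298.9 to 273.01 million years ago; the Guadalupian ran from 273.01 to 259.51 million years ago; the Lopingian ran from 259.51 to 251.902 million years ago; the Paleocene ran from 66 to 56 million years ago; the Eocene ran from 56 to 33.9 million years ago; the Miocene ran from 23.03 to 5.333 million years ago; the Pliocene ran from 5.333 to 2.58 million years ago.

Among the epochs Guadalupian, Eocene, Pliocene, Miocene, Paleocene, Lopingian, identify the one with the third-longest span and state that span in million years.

Durations: Guadalupian 13.5; Eocene 22.1; Pliocene 2.753; Miocene 17.697; Paleocene 10; Lopingian 7.608 Myr.
Sorted longest-first: Eocene (22.1), Miocene (17.697), Guadalupian (13.5), Paleocene (10), Lopingian (7.608), Pliocene (2.753).
The third longest is Guadalupian at 13.5 Myr.

Guadalupian, 13.5 million years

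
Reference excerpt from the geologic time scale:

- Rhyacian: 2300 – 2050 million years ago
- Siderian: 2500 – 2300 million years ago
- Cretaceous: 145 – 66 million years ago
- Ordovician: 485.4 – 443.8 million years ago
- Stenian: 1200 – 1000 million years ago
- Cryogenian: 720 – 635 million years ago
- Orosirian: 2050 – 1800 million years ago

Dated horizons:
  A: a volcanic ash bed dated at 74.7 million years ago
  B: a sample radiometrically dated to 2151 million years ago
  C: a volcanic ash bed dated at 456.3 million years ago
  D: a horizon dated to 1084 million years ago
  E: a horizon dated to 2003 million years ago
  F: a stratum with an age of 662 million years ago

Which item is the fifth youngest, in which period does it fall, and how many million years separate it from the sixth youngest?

Smaller Ma means younger, so youngest first: A 74.7 < C 456.3 < F 662 < D 1084 < E 2003 < B 2151.
Counting 5 along gives E (2003 Ma); the excerpt puts that inside the Orosirian, 2050–1800 Ma.
Next in line is B (2151 Ma), and 2151 − 2003 = 148 Myr.

E, in the Orosirian; 148 million years to B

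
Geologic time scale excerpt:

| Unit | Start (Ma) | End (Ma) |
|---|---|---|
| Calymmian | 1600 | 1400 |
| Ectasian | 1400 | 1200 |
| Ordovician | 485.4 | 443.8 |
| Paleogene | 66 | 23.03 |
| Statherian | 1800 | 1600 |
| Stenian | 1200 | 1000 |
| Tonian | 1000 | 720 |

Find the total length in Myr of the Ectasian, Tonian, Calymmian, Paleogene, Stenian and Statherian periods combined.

Duration is start − end for each: (1400 − 1200) + (1000 − 720) + (1600 − 1400) + (66 − 23.03) + (1200 − 1000) + (1800 − 1600).
That is 200 + 280 + 200 + 42.97 + 200 + 200, which totals 1122.97 million years.

1122.97 million years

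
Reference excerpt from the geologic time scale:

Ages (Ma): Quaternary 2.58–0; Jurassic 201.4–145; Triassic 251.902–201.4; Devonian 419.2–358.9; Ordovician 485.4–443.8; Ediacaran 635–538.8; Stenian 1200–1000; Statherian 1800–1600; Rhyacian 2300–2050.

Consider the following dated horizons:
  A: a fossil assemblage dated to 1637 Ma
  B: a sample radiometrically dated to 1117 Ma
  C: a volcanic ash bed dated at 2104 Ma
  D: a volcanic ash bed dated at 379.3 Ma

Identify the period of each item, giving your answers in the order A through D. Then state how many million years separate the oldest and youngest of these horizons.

A: 1637 Ma lies in 1800–1600 Ma, so Statherian.
B: 1117 Ma lies in 1200–1000 Ma, so Stenian.
C: 2104 Ma lies in 2300–2050 Ma, so Rhyacian.
D: 379.3 Ma lies in 419.2–358.9 Ma, so Devonian.
Oldest = 2104 Ma, youngest = 379.3 Ma → span 1724.7 Myr.

A — Statherian; B — Stenian; C — Rhyacian; D — Devonian; span 1724.7 million years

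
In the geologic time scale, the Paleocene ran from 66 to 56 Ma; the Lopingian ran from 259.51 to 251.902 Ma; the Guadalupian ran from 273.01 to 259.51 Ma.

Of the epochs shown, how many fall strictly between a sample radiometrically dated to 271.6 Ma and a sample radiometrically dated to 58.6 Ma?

1

The older date is 271.6 Ma and the younger is 58.6 Ma.
Epochs with start < 271.6 and end > 58.6 Ma: Lopingian (259.51–251.902).
That is 1 complete epoch.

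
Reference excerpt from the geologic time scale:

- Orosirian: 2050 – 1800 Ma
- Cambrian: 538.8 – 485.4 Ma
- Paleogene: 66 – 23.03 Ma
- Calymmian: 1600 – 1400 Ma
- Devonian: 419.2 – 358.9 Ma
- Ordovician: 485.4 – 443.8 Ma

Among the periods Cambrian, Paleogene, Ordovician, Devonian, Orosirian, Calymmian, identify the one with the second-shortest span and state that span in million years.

Paleogene, 42.97 million years

Start − end for each: Cambrian 538.8 − 485.4 = 53.4; Paleogene 66 − 23.03 = 42.97; Ordovician 485.4 − 443.8 = 41.6; Devonian 419.2 − 358.9 = 60.3; Orosirian 2050 − 1800 = 250; Calymmian 1600 − 1400 = 200.
Ranking these from shortest: Ordovician < Paleogene < Cambrian < Devonian < Calymmian < Orosirian.
Position 2 in that ranking is Paleogene, which lasted 42.97 Myr.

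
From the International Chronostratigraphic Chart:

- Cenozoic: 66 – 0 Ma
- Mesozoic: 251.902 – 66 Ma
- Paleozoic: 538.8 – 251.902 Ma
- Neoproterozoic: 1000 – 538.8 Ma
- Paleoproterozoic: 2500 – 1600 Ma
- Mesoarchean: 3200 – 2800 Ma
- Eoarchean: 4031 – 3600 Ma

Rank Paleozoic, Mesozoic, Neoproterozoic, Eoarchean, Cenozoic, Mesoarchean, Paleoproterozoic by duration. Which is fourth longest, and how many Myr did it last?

Mesoarchean, 400 million years

Start − end for each: Paleozoic 538.8 − 251.902 = 286.898; Mesozoic 251.902 − 66 = 185.902; Neoproterozoic 1000 − 538.8 = 461.2; Eoarchean 4031 − 3600 = 431; Cenozoic 66 − 0 = 66; Mesoarchean 3200 − 2800 = 400; Paleoproterozoic 2500 − 1600 = 900.
Ranking these from longest: Paleoproterozoic > Neoproterozoic > Eoarchean > Mesoarchean > Paleozoic > Mesozoic > Cenozoic.
Position 4 in that ranking is Mesoarchean, which lasted 400 Myr.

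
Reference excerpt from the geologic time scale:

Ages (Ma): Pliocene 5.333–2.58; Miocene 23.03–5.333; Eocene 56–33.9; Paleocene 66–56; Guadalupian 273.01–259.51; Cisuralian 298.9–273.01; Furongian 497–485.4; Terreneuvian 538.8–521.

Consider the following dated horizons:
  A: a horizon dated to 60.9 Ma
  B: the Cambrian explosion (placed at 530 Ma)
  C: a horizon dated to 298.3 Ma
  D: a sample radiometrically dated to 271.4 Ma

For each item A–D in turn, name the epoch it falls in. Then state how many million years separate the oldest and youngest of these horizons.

A — Paleocene; B — Terreneuvian; C — Cisuralian; D — Guadalupian; span 469.1 million years

A: 60.9 Ma lies in 66–56 Ma, so Paleocene.
B: 530 Ma lies in 538.8–521 Ma, so Terreneuvian.
C: 298.3 Ma lies in 298.9–273.01 Ma, so Cisuralian.
D: 271.4 Ma lies in 273.01–259.51 Ma, so Guadalupian.
Oldest = 530 Ma, youngest = 60.9 Ma → span 469.1 Myr.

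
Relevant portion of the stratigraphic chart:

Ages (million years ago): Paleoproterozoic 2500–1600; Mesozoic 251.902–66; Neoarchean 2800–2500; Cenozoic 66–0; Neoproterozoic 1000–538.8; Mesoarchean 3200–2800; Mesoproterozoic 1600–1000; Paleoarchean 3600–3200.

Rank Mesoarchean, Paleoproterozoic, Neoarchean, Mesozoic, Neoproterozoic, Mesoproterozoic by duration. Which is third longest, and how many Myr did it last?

Durations: Mesoarchean 400; Paleoproterozoic 900; Neoarchean 300; Mesozoic 185.902; Neoproterozoic 461.2; Mesoproterozoic 600 Myr.
Sorted longest-first: Paleoproterozoic (900), Mesoproterozoic (600), Neoproterozoic (461.2), Mesoarchean (400), Neoarchean (300), Mesozoic (185.902).
The third longest is Neoproterozoic at 461.2 Myr.

Neoproterozoic, 461.2 million years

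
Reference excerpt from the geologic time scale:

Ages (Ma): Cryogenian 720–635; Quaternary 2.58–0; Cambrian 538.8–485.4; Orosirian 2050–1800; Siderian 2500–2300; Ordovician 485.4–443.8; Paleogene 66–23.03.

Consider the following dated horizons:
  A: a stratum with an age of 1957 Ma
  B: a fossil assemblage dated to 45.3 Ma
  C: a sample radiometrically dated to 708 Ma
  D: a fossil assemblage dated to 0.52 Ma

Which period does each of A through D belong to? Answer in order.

A — Orosirian; B — Paleogene; C — Cryogenian; D — Quaternary

Match each age against the start–end ranges in the excerpt: A = 1957 Ma → Orosirian (2050–1800); B = 45.3 Ma → Paleogene (66–23.03); C = 708 Ma → Cryogenian (720–635); D = 0.52 Ma → Quaternary (2.58–0).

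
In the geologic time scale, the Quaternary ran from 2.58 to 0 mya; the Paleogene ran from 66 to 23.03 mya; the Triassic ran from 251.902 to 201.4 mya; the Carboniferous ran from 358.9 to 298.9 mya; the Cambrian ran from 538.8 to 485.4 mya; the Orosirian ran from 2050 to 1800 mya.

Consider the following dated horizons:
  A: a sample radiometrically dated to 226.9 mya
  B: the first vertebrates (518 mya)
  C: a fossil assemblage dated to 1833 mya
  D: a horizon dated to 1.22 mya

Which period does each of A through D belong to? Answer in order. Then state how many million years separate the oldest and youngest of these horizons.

Match each age against the start–end ranges in the excerpt: A = 226.9 Ma → Triassic (251.902–201.4); B = 518 Ma → Cambrian (538.8–485.4); C = 1833 Ma → Orosirian (2050–1800); D = 1.22 Ma → Quaternary (2.58–0).
The largest age is 1833 Ma and the smallest is 1.22 Ma; their difference is 1831.78 Myr.

A — Triassic; B — Cambrian; C — Orosirian; D — Quaternary; span 1831.78 million years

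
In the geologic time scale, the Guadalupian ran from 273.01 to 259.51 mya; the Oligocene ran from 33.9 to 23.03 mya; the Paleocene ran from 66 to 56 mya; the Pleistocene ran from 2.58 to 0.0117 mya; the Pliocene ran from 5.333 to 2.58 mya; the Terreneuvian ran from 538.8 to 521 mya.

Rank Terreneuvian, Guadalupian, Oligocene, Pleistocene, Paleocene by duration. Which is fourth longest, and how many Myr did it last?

Paleocene, 10 million years

Durations: Terreneuvian 17.8; Guadalupian 13.5; Oligocene 10.87; Pleistocene 2.5683; Paleocene 10 Myr.
Sorted longest-first: Terreneuvian (17.8), Guadalupian (13.5), Oligocene (10.87), Paleocene (10), Pleistocene (2.5683).
The fourth longest is Paleocene at 10 Myr.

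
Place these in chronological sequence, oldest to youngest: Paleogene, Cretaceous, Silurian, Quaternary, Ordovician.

Group by era (each group listed oldest first) — Paleozoic: Ordovician, Silurian; Mesozoic: Cretaceous; Cenozoic: Paleogene, Quaternary. The eras run Paleozoic → Mesozoic → Cenozoic. Concatenating the groups in that era order gives oldest to youngest directly.

Ordovician, then Silurian, then Cretaceous, then Paleogene, then Quaternary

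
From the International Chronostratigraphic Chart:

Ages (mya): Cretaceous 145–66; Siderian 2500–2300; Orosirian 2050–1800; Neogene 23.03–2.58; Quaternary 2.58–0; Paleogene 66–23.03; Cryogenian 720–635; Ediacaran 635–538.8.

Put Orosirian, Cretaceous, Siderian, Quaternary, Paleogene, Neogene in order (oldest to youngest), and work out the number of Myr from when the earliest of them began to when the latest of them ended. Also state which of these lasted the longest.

Start ages (Ma): Siderian 2500, Orosirian 2050, Cretaceous 145, Paleogene 66, Neogene 23.03, Quaternary 2.58.
Ordered oldest to youngest: Siderian, Orosirian, Cretaceous, Paleogene, Neogene, Quaternary.
Span = 2500 − 0 = 2500 Myr.
Durations: Paleogene 42.97, Quaternary 2.58, Neogene 20.45, Cretaceous 79, Siderian 200, Orosirian 250 → longest is Orosirian (250 Myr).

Siderian, Orosirian, Cretaceous, Paleogene, Neogene, Quaternary; total span 2500 Myr; longest is Orosirian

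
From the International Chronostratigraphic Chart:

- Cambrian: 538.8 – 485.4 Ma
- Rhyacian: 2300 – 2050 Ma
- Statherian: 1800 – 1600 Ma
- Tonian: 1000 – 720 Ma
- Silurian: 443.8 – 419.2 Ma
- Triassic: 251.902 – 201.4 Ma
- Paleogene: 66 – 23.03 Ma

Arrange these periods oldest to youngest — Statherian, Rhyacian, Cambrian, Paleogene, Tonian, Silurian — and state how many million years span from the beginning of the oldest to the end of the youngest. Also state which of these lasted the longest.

Rhyacian, Statherian, Tonian, Cambrian, Silurian, Paleogene; total span 2276.97 Myr; longest is Tonian

Start ages (Ma): Rhyacian 2300, Statherian 1800, Tonian 1000, Cambrian 538.8, Silurian 443.8, Paleogene 66.
Ordered oldest to youngest: Rhyacian, Statherian, Tonian, Cambrian, Silurian, Paleogene.
Span = 2300 − 23.03 = 2276.97 Myr.
Durations: Rhyacian 250, Cambrian 53.4, Paleogene 42.97, Tonian 280, Statherian 200, Silurian 24.6 → longest is Tonian (280 Myr).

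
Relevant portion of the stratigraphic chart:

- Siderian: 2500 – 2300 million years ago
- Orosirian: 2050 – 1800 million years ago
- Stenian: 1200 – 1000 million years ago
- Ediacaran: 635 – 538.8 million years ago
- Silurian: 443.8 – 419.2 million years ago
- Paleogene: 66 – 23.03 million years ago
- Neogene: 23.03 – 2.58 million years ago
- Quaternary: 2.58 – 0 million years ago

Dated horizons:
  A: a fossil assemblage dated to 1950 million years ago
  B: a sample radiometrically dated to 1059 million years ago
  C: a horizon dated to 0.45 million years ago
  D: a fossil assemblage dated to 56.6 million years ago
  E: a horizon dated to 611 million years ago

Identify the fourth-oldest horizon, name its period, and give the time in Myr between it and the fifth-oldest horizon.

D, in the Paleogene; 56.15 million years to C

Sorted oldest-first by Ma: A (1950), B (1059), E (611), D (56.6), C (0.45).
The fourth oldest is D at 56.6 Ma, which lies in 66–23.03 Ma: the Paleogene.
The fifth oldest is C at 0.45 Ma; separation = |56.6 − 0.45| = 56.15 Myr.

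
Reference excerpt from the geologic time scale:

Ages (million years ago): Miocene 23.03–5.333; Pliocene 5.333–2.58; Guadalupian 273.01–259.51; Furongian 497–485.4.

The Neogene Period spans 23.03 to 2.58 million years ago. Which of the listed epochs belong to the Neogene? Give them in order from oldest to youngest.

Miocene, Pliocene

Epochs with both bounds inside 23.03–2.58 Ma: Miocene (23.03–5.333), Pliocene (5.333–2.58).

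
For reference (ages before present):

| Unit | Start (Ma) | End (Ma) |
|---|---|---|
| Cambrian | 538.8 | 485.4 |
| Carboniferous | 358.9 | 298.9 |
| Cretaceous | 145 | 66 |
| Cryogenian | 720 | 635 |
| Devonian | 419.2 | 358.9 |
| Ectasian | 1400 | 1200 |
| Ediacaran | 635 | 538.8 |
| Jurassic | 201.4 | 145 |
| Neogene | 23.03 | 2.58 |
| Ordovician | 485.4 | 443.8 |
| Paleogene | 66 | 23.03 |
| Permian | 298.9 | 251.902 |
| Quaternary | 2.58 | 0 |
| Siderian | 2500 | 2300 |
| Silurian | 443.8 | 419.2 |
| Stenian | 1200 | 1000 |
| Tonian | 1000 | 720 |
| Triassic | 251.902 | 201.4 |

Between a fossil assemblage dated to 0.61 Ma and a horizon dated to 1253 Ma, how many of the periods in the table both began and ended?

The older date is 1253 Ma and the younger is 0.61 Ma.
Periods with start < 1253 and end > 0.61 Ma: Stenian (1200–1000), Tonian (1000–720), Cryogenian (720–635), Ediacaran (635–538.8), Cambrian (538.8–485.4), Ordovician (485.4–443.8), Silurian (443.8–419.2), Devonian (419.2–358.9), Carboniferous (358.9–298.9), Permian (298.9–251.902), Triassic (251.902–201.4), Jurassic (201.4–145), Cretaceous (145–66), Paleogene (66–23.03), Neogene (23.03–2.58).
That is 15 complete periods.

15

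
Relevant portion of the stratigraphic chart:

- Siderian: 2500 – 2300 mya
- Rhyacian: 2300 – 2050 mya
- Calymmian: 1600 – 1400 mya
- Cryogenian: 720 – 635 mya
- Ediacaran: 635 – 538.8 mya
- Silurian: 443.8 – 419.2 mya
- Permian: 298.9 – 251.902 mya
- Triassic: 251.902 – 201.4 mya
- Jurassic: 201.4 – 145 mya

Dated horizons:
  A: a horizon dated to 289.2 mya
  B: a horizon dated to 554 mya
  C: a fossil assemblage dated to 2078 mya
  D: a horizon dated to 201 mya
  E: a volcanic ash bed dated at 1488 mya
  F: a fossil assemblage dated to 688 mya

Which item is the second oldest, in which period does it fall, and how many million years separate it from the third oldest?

E, in the Calymmian; 800 million years to F

Sorted oldest-first by Ma: C (2078), E (1488), F (688), B (554), A (289.2), D (201).
The second oldest is E at 1488 Ma, which lies in 1600–1400 Ma: the Calymmian.
The third oldest is F at 688 Ma; separation = |1488 − 688| = 800 Myr.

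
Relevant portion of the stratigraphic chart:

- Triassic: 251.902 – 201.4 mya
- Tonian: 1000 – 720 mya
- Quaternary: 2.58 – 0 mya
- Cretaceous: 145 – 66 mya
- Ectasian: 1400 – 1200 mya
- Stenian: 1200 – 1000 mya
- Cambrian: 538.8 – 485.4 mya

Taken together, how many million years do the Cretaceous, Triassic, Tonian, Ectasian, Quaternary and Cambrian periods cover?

Each duration: Cretaceous = 79; Triassic = 50.502; Tonian = 280; Ectasian = 200; Quaternary = 2.58; Cambrian = 53.4.
Sum: 79 + 50.502 + 280 + 200 + 2.58 + 53.4 = 665.482 Myr.

665.482 million years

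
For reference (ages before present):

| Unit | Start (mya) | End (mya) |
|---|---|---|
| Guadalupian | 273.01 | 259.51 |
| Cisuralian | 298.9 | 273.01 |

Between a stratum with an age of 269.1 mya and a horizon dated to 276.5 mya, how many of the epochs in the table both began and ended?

0

The older date is 276.5 Ma and the younger is 269.1 Ma.
No epoch both begins after 276.5 Ma and ends before 269.1 Ma, so the count is 0.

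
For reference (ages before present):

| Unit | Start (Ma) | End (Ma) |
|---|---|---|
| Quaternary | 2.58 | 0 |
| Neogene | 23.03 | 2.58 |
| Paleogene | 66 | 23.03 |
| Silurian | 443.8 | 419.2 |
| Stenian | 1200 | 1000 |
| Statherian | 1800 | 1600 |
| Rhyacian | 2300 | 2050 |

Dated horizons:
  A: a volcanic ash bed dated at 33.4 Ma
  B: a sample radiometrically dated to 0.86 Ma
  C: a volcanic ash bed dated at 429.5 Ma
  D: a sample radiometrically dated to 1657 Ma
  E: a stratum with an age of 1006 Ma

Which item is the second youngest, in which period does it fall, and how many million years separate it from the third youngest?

Sorted youngest-first by Ma: B (0.86), A (33.4), C (429.5), E (1006), D (1657).
The second youngest is A at 33.4 Ma, which lies in 66–23.03 Ma: the Paleogene.
The third youngest is C at 429.5 Ma; separation = |33.4 − 429.5| = 396.1 Myr.

A, in the Paleogene; 396.1 million years to C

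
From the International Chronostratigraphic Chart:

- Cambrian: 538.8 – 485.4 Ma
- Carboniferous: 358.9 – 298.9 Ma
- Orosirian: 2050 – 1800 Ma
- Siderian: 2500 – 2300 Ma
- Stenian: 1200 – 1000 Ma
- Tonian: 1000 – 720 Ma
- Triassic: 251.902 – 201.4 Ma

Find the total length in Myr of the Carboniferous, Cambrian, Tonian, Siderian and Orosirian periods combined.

843.4 million years

Duration is start − end for each: (358.9 − 298.9) + (538.8 − 485.4) + (1000 − 720) + (2500 − 2300) + (2050 − 1800).
That is 60 + 53.4 + 280 + 200 + 250, which totals 843.4 million years.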